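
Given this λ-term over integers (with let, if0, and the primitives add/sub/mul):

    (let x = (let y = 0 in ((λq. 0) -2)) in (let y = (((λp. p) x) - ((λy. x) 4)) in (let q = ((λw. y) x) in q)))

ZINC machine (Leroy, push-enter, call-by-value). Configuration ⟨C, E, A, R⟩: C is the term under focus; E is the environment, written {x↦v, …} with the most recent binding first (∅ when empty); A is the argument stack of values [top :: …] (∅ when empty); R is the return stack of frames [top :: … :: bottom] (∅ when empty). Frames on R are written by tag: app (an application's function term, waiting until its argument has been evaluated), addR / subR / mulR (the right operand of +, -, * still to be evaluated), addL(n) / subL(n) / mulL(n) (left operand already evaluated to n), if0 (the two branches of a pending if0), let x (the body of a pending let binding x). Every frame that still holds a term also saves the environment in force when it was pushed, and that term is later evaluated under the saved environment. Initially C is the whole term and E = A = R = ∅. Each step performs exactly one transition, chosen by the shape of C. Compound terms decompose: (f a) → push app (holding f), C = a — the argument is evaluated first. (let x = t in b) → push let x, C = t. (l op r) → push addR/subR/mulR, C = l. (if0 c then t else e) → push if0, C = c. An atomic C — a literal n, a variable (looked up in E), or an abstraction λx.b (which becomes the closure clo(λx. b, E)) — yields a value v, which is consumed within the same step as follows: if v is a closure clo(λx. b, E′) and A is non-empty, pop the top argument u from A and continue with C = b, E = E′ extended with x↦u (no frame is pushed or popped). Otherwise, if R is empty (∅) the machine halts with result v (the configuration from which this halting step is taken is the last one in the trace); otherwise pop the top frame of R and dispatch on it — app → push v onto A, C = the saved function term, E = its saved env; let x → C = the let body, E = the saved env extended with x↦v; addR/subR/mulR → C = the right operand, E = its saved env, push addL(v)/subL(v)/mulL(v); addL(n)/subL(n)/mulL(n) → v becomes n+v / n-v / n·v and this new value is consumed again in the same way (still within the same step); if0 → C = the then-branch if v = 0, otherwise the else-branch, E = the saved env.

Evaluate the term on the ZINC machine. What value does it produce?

Answer: 0

Machine steps:
t=0: ⟨C=(let x = (let y = 0 in ((λq. 0) -2)) in (let y = (((λp. p) x) - ((λy. x) 4)) in (let q = ((λw. y) x) in q))); E=∅; A=∅; R=∅⟩
t=1: ⟨C=(let y = 0 in ((λq. 0) -2)); E=∅; A=∅; R=[let x]⟩
t=2: ⟨C=0; E=∅; A=∅; R=[let y :: let x]⟩
t=3: ⟨C=((λq. 0) -2); E={y↦0}; A=∅; R=[let x]⟩
t=4: ⟨C=-2; E={y↦0}; A=∅; R=[app :: let x]⟩
t=5: ⟨C=(λq. 0); E={y↦0}; A=[-2]; R=[let x]⟩
t=6: ⟨C=0; E={q↦-2, y↦0}; A=∅; R=[let x]⟩
t=7: ⟨C=(let y = (((λp. p) x) - ((λy. x) 4)) in (let q = ((λw. y) x) in q)); E={x↦0}; A=∅; R=∅⟩
t=8: ⟨C=(((λp. p) x) - ((λy. x) 4)); E={x↦0}; A=∅; R=[let y]⟩
t=9: ⟨C=((λp. p) x); E={x↦0}; A=∅; R=[subR :: let y]⟩
t=10: ⟨C=x; E={x↦0}; A=∅; R=[app :: subR :: let y]⟩
t=11: ⟨C=(λp. p); E={x↦0}; A=[0]; R=[subR :: let y]⟩
t=12: ⟨C=p; E={p↦0, x↦0}; A=∅; R=[subR :: let y]⟩
t=13: ⟨C=((λy. x) 4); E={x↦0}; A=∅; R=[subL(0) :: let y]⟩
t=14: ⟨C=4; E={x↦0}; A=∅; R=[app :: subL(0) :: let y]⟩
t=15: ⟨C=(λy. x); E={x↦0}; A=[4]; R=[subL(0) :: let y]⟩
t=16: ⟨C=x; E={y↦4, x↦0}; A=∅; R=[subL(0) :: let y]⟩
t=17: ⟨C=(let q = ((λw. y) x) in q); E={y↦0, x↦0}; A=∅; R=∅⟩
t=18: ⟨C=((λw. y) x); E={y↦0, x↦0}; A=∅; R=[let q]⟩
t=19: ⟨C=x; E={y↦0, x↦0}; A=∅; R=[app :: let q]⟩
t=20: ⟨C=(λw. y); E={y↦0, x↦0}; A=[0]; R=[let q]⟩
t=21: ⟨C=y; E={w↦0, y↦0, x↦0}; A=∅; R=[let q]⟩
t=22: ⟨C=q; E={q↦0, y↦0, x↦0}; A=∅; R=∅⟩
→ final value 0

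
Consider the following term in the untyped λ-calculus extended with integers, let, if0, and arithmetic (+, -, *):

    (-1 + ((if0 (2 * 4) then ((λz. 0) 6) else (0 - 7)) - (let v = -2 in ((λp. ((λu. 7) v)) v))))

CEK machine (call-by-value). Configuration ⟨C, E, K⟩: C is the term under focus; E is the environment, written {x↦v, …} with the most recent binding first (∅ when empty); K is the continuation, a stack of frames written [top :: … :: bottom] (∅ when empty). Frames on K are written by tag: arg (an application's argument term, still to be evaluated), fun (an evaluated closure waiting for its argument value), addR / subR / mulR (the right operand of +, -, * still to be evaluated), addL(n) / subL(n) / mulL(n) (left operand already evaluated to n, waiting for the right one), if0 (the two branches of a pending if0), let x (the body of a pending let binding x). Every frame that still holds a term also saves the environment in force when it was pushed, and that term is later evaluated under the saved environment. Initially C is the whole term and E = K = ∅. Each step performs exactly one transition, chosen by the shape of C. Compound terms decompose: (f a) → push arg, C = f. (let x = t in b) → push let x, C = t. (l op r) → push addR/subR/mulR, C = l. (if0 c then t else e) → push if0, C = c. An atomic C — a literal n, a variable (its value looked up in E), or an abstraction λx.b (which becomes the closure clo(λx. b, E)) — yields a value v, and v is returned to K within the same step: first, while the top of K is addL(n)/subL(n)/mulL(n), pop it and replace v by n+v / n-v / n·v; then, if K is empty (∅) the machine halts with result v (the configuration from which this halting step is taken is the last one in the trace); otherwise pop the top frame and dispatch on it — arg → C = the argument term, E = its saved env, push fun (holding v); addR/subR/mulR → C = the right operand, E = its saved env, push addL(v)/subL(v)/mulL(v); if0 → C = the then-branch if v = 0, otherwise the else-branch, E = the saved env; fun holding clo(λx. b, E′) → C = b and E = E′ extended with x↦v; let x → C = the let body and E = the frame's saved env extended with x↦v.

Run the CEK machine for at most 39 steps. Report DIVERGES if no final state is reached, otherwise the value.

Answer: -15

Execution trace:
[0] ⟨C=(-1 + ((if0 (2 * 4) then ((λz. 0) 6) else (0 - 7)) - (let v = -2 in ((λp. ((λu. 7) v)) v)))); E=∅; K=∅⟩
[1] ⟨C=-1; E=∅; K=[addR]⟩
[2] ⟨C=((if0 (2 * 4) then ((λz. 0) 6) else (0 - 7)) - (let v = -2 in ((λp. ((λu. 7) v)) v))); E=∅; K=[addL(-1)]⟩
[3] ⟨C=(if0 (2 * 4) then ((λz. 0) 6) else (0 - 7)); E=∅; K=[subR :: addL(-1)]⟩
[4] ⟨C=(2 * 4); E=∅; K=[if0 :: subR :: addL(-1)]⟩
[5] ⟨C=2; E=∅; K=[mulR :: if0 :: subR :: addL(-1)]⟩
[6] ⟨C=4; E=∅; K=[mulL(2) :: if0 :: subR :: addL(-1)]⟩
[7] ⟨C=(0 - 7); E=∅; K=[subR :: addL(-1)]⟩
[8] ⟨C=0; E=∅; K=[subR :: subR :: addL(-1)]⟩
[9] ⟨C=7; E=∅; K=[subL(0) :: subR :: addL(-1)]⟩
[10] ⟨C=(let v = -2 in ((λp. ((λu. 7) v)) v)); E=∅; K=[subL(-7) :: addL(-1)]⟩
[11] ⟨C=-2; E=∅; K=[let v :: subL(-7) :: addL(-1)]⟩
[12] ⟨C=((λp. ((λu. 7) v)) v); E={v↦-2}; K=[subL(-7) :: addL(-1)]⟩
[13] ⟨C=(λp. ((λu. 7) v)); E={v↦-2}; K=[arg :: subL(-7) :: addL(-1)]⟩
[14] ⟨C=v; E={v↦-2}; K=[fun :: subL(-7) :: addL(-1)]⟩
[15] ⟨C=((λu. 7) v); E={p↦-2, v↦-2}; K=[subL(-7) :: addL(-1)]⟩
[16] ⟨C=(λu. 7); E={p↦-2, v↦-2}; K=[arg :: subL(-7) :: addL(-1)]⟩
[17] ⟨C=v; E={p↦-2, v↦-2}; K=[fun :: subL(-7) :: addL(-1)]⟩
[18] ⟨C=7; E={u↦-2, p↦-2, v↦-2}; K=[subL(-7) :: addL(-1)]⟩
→ final value -15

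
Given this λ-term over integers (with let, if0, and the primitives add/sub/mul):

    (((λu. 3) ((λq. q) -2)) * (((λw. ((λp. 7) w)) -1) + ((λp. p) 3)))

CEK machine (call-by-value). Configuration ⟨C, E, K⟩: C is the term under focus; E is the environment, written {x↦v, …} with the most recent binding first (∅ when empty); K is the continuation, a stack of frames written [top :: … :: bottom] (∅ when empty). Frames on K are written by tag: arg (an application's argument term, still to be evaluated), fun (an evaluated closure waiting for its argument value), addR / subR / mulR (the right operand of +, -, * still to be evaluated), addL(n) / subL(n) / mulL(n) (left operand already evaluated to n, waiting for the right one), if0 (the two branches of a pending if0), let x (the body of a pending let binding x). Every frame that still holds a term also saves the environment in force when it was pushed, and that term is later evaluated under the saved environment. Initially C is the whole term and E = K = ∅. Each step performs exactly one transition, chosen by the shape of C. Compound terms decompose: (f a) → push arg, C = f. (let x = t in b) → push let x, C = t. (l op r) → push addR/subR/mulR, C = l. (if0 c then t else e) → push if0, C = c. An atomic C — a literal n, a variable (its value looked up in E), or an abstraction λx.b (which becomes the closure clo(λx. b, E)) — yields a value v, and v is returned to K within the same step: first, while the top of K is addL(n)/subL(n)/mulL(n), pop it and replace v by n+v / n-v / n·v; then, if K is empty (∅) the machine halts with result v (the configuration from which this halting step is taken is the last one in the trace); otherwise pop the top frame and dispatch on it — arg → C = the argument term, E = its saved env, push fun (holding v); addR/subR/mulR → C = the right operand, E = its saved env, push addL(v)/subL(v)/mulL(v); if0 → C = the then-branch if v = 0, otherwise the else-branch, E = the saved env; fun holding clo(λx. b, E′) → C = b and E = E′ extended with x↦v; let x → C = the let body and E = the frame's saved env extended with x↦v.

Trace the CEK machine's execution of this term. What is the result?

t=0: ⟨C=(((λu. 3) ((λq. q) -2)) * (((λw. ((λp. 7) w)) -1) + ((λp. p) 3))); E=∅; K=∅⟩
t=1: ⟨C=((λu. 3) ((λq. q) -2)); E=∅; K=[mulR]⟩
t=2: ⟨C=(λu. 3); E=∅; K=[arg :: mulR]⟩
t=3: ⟨C=((λq. q) -2); E=∅; K=[fun :: mulR]⟩
t=4: ⟨C=(λq. q); E=∅; K=[arg :: fun :: mulR]⟩
t=5: ⟨C=-2; E=∅; K=[fun :: fun :: mulR]⟩
t=6: ⟨C=q; E={q↦-2}; K=[fun :: mulR]⟩
t=7: ⟨C=3; E={u↦-2}; K=[mulR]⟩
t=8: ⟨C=(((λw. ((λp. 7) w)) -1) + ((λp. p) 3)); E=∅; K=[mulL(3)]⟩
t=9: ⟨C=((λw. ((λp. 7) w)) -1); E=∅; K=[addR :: mulL(3)]⟩
t=10: ⟨C=(λw. ((λp. 7) w)); E=∅; K=[arg :: addR :: mulL(3)]⟩
t=11: ⟨C=-1; E=∅; K=[fun :: addR :: mulL(3)]⟩
t=12: ⟨C=((λp. 7) w); E={w↦-1}; K=[addR :: mulL(3)]⟩
t=13: ⟨C=(λp. 7); E={w↦-1}; K=[arg :: addR :: mulL(3)]⟩
t=14: ⟨C=w; E={w↦-1}; K=[fun :: addR :: mulL(3)]⟩
t=15: ⟨C=7; E={p↦-1, w↦-1}; K=[addR :: mulL(3)]⟩
t=16: ⟨C=((λp. p) 3); E=∅; K=[addL(7) :: mulL(3)]⟩
t=17: ⟨C=(λp. p); E=∅; K=[arg :: addL(7) :: mulL(3)]⟩
t=18: ⟨C=3; E=∅; K=[fun :: addL(7) :: mulL(3)]⟩
t=19: ⟨C=p; E={p↦3}; K=[addL(7) :: mulL(3)]⟩
→ final value 30

Answer: 30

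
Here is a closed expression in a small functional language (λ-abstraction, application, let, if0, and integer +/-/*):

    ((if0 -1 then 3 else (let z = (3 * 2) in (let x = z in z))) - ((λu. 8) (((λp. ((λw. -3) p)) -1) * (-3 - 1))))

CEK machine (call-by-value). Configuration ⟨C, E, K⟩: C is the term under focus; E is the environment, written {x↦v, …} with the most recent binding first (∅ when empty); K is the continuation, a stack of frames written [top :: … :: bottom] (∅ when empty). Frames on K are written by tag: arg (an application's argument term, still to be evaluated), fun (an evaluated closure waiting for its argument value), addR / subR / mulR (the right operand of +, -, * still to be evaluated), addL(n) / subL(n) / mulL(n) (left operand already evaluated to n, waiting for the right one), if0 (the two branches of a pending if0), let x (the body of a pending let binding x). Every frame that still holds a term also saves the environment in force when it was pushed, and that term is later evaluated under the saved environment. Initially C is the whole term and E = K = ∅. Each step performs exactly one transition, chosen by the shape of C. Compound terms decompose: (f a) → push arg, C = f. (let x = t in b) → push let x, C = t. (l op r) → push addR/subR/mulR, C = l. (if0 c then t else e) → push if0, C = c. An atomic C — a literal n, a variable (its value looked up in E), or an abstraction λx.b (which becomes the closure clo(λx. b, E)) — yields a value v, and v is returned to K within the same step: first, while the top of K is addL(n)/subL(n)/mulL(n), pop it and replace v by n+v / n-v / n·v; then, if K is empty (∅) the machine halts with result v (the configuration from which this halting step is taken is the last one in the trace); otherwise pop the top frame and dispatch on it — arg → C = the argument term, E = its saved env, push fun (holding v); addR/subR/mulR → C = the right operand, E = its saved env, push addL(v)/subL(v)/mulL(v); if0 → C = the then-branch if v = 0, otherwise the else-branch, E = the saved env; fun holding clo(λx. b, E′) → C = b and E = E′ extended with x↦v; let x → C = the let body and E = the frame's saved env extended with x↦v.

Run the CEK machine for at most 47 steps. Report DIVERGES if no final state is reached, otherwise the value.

Answer: -2

Execution trace:
t=0: <C=((if0 -1 then 3 else (let z = (3 * 2) in (let x = z in z))) - ((λu. 8) (((λp. ((λw. -3) p)) -1) * (-3 - 1)))), E=∅, K=∅>
t=1: <C=(if0 -1 then 3 else (let z = (3 * 2) in (let x = z in z))), E=∅, K=[subR]>
t=2: <C=-1, E=∅, K=[if0 :: subR]>
t=3: <C=(let z = (3 * 2) in (let x = z in z)), E=∅, K=[subR]>
t=4: <C=(3 * 2), E=∅, K=[let z :: subR]>
t=5: <C=3, E=∅, K=[mulR :: let z :: subR]>
t=6: <C=2, E=∅, K=[mulL(3) :: let z :: subR]>
t=7: <C=(let x = z in z), E={z↦6}, K=[subR]>
t=8: <C=z, E={z↦6}, K=[let x :: subR]>
t=9: <C=z, E={x↦6, z↦6}, K=[subR]>
t=10: <C=((λu. 8) (((λp. ((λw. -3) p)) -1) * (-3 - 1))), E=∅, K=[subL(6)]>
t=11: <C=(λu. 8), E=∅, K=[arg :: subL(6)]>
t=12: <C=(((λp. ((λw. -3) p)) -1) * (-3 - 1)), E=∅, K=[fun :: subL(6)]>
t=13: <C=((λp. ((λw. -3) p)) -1), E=∅, K=[mulR :: fun :: subL(6)]>
t=14: <C=(λp. ((λw. -3) p)), E=∅, K=[arg :: mulR :: fun :: subL(6)]>
t=15: <C=-1, E=∅, K=[fun :: mulR :: fun :: subL(6)]>
t=16: <C=((λw. -3) p), E={p↦-1}, K=[mulR :: fun :: subL(6)]>
t=17: <C=(λw. -3), E={p↦-1}, K=[arg :: mulR :: fun :: subL(6)]>
t=18: <C=p, E={p↦-1}, K=[fun :: mulR :: fun :: subL(6)]>
t=19: <C=-3, E={w↦-1, p↦-1}, K=[mulR :: fun :: subL(6)]>
t=20: <C=(-3 - 1), E=∅, K=[mulL(-3) :: fun :: subL(6)]>
t=21: <C=-3, E=∅, K=[subR :: mulL(-3) :: fun :: subL(6)]>
t=22: <C=1, E=∅, K=[subL(-3) :: mulL(-3) :: fun :: subL(6)]>
t=23: <C=8, E={u↦12}, K=[subL(6)]>
→ final value -2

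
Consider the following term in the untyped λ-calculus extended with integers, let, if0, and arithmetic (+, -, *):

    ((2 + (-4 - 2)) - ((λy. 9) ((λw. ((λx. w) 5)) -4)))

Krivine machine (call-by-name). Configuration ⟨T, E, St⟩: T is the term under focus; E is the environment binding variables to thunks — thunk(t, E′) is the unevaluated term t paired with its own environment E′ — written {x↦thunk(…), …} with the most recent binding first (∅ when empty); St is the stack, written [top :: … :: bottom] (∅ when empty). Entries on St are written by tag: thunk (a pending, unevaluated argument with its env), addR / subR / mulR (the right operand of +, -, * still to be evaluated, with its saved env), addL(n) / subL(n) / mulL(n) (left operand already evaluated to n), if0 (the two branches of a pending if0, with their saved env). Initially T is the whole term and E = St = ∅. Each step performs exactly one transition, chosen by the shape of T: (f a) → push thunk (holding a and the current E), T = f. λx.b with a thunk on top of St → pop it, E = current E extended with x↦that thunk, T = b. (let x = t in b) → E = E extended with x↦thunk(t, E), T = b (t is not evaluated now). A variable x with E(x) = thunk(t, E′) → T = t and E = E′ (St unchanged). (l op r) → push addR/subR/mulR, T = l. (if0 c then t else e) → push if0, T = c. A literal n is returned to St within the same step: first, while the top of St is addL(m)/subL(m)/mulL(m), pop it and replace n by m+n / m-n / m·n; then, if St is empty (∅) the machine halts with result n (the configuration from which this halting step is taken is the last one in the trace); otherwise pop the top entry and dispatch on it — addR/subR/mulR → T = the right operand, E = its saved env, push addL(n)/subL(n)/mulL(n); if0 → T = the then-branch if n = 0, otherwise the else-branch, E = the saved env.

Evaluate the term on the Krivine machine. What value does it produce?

0. [T=((2 + (-4 - 2)) - ((λy. 9) ((λw. ((λx. w) 5)) -4))) | E=∅ | St=∅]
1. [T=(2 + (-4 - 2)) | E=∅ | St=[subR]]
2. [T=2 | E=∅ | St=[addR :: subR]]
3. [T=(-4 - 2) | E=∅ | St=[addL(2) :: subR]]
4. [T=-4 | E=∅ | St=[subR :: addL(2) :: subR]]
5. [T=2 | E=∅ | St=[subL(-4) :: addL(2) :: subR]]
6. [T=((λy. 9) ((λw. ((λx. w) 5)) -4)) | E=∅ | St=[subL(-4)]]
7. [T=(λy. 9) | E=∅ | St=[thunk :: subL(-4)]]
8. [T=9 | E={y↦thunk(((λw. ((λx. w) 5)) -4), ∅)} | St=[subL(-4)]]
→ final value -13

Answer: -13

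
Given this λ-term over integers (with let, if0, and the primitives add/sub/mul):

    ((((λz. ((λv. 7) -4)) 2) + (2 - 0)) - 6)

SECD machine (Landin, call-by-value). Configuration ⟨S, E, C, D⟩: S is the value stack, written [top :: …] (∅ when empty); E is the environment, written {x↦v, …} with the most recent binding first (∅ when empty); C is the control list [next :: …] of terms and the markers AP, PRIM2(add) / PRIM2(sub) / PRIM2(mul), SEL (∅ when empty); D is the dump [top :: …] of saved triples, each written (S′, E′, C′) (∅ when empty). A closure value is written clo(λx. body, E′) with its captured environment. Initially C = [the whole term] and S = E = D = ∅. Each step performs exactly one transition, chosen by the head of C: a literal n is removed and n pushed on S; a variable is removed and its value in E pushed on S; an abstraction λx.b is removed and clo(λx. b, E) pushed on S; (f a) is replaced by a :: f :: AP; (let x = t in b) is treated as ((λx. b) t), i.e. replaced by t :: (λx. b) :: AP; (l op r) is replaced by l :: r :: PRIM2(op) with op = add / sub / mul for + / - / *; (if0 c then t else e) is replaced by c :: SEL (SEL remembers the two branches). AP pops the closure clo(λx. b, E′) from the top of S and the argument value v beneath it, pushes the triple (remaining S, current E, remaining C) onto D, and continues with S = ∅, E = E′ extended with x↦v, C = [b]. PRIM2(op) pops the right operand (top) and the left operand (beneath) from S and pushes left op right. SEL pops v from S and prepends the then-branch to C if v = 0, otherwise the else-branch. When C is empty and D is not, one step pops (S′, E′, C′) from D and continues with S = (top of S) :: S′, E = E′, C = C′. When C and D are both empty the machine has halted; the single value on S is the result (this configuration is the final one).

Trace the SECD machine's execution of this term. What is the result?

t=0: [S=∅ | E=∅ | C=[((((λz. ((λv. 7) -4)) 2) + (2 - 0)) - 6)] | D=∅]
t=1: [S=∅ | E=∅ | C=[(((λz. ((λv. 7) -4)) 2) + (2 - 0)) :: 6 :: PRIM2(sub)] | D=∅]
t=2: [S=∅ | E=∅ | C=[((λz. ((λv. 7) -4)) 2) :: (2 - 0) :: PRIM2(add) :: 6 :: PRIM2(sub)] | D=∅]
t=3: [S=∅ | E=∅ | C=[2 :: (λz. ((λv. 7) -4)) :: AP :: (2 - 0) :: PRIM2(add) :: 6 :: PRIM2(sub)] | D=∅]
t=4: [S=[2] | E=∅ | C=[(λz. ((λv. 7) -4)) :: AP :: (2 - 0) :: PRIM2(add) :: 6 :: PRIM2(sub)] | D=∅]
t=5: [S=[clo(λz. ((λv. 7) -4), ∅) :: 2] | E=∅ | C=[AP :: (2 - 0) :: PRIM2(add) :: 6 :: PRIM2(sub)] | D=∅]
t=6: [S=∅ | E={z↦2} | C=[((λv. 7) -4)] | D=[(∅, ∅, [(2 - 0) :: PRIM2(add) :: 6 :: PRIM2(sub)])]]
t=7: [S=∅ | E={z↦2} | C=[-4 :: (λv. 7) :: AP] | D=[(∅, ∅, [(2 - 0) :: PRIM2(add) :: 6 :: PRIM2(sub)])]]
t=8: [S=[-4] | E={z↦2} | C=[(λv. 7) :: AP] | D=[(∅, ∅, [(2 - 0) :: PRIM2(add) :: 6 :: PRIM2(sub)])]]
t=9: [S=[clo(λv. 7, {z↦2}) :: -4] | E={z↦2} | C=[AP] | D=[(∅, ∅, [(2 - 0) :: PRIM2(add) :: 6 :: PRIM2(sub)])]]
t=10: [S=∅ | E={v↦-4, z↦2} | C=[7] | D=[(∅, {z↦2}, ∅) :: (∅, ∅, [(2 - 0) :: PRIM2(add) :: 6 :: PRIM2(sub)])]]
t=11: [S=[7] | E={v↦-4, z↦2} | C=∅ | D=[(∅, {z↦2}, ∅) :: (∅, ∅, [(2 - 0) :: PRIM2(add) :: 6 :: PRIM2(sub)])]]
t=12: [S=[7] | E={z↦2} | C=∅ | D=[(∅, ∅, [(2 - 0) :: PRIM2(add) :: 6 :: PRIM2(sub)])]]
t=13: [S=[7] | E=∅ | C=[(2 - 0) :: PRIM2(add) :: 6 :: PRIM2(sub)] | D=∅]
t=14: [S=[7] | E=∅ | C=[2 :: 0 :: PRIM2(sub) :: PRIM2(add) :: 6 :: PRIM2(sub)] | D=∅]
t=15: [S=[2 :: 7] | E=∅ | C=[0 :: PRIM2(sub) :: PRIM2(add) :: 6 :: PRIM2(sub)] | D=∅]
t=16: [S=[0 :: 2 :: 7] | E=∅ | C=[PRIM2(sub) :: PRIM2(add) :: 6 :: PRIM2(sub)] | D=∅]
t=17: [S=[2 :: 7] | E=∅ | C=[PRIM2(add) :: 6 :: PRIM2(sub)] | D=∅]
t=18: [S=[9] | E=∅ | C=[6 :: PRIM2(sub)] | D=∅]
t=19: [S=[6 :: 9] | E=∅ | C=[PRIM2(sub)] | D=∅]
t=20: [S=[3] | E=∅ | C=∅ | D=∅]
→ final value 3

Answer: 3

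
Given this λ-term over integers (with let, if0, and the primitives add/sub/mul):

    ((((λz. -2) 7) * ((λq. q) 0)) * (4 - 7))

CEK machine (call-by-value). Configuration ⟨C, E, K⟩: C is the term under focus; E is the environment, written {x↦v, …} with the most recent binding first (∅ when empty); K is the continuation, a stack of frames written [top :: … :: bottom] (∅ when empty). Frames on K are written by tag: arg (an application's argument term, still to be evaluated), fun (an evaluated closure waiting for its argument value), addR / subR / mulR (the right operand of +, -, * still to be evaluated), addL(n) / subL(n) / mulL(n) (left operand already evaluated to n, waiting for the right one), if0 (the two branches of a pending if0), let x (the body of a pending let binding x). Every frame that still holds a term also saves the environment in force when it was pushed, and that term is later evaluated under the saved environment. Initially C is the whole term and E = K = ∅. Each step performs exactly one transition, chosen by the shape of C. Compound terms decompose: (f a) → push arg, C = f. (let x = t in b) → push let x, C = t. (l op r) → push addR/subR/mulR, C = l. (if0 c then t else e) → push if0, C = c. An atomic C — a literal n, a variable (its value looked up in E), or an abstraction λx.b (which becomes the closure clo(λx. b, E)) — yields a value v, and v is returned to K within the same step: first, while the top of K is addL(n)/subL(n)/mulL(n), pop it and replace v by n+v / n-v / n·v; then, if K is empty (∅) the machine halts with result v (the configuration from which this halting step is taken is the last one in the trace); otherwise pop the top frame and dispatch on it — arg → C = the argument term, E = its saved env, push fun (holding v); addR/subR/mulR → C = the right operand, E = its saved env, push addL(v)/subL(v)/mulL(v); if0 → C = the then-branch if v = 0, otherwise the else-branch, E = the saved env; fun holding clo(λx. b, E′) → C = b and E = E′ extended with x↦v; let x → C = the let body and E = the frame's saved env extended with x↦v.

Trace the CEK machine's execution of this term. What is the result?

Answer: 0

Machine steps:
step 0: ⟨C=((((λz. -2) 7) * ((λq. q) 0)) * (4 - 7)); E=∅; K=∅⟩
step 1: ⟨C=(((λz. -2) 7) * ((λq. q) 0)); E=∅; K=[mulR]⟩
step 2: ⟨C=((λz. -2) 7); E=∅; K=[mulR :: mulR]⟩
step 3: ⟨C=(λz. -2); E=∅; K=[arg :: mulR :: mulR]⟩
step 4: ⟨C=7; E=∅; K=[fun :: mulR :: mulR]⟩
step 5: ⟨C=-2; E={z↦7}; K=[mulR :: mulR]⟩
step 6: ⟨C=((λq. q) 0); E=∅; K=[mulL(-2) :: mulR]⟩
step 7: ⟨C=(λq. q); E=∅; K=[arg :: mulL(-2) :: mulR]⟩
step 8: ⟨C=0; E=∅; K=[fun :: mulL(-2) :: mulR]⟩
step 9: ⟨C=q; E={q↦0}; K=[mulL(-2) :: mulR]⟩
step 10: ⟨C=(4 - 7); E=∅; K=[mulL(0)]⟩
step 11: ⟨C=4; E=∅; K=[subR :: mulL(0)]⟩
step 12: ⟨C=7; E=∅; K=[subL(4) :: mulL(0)]⟩
→ final value 0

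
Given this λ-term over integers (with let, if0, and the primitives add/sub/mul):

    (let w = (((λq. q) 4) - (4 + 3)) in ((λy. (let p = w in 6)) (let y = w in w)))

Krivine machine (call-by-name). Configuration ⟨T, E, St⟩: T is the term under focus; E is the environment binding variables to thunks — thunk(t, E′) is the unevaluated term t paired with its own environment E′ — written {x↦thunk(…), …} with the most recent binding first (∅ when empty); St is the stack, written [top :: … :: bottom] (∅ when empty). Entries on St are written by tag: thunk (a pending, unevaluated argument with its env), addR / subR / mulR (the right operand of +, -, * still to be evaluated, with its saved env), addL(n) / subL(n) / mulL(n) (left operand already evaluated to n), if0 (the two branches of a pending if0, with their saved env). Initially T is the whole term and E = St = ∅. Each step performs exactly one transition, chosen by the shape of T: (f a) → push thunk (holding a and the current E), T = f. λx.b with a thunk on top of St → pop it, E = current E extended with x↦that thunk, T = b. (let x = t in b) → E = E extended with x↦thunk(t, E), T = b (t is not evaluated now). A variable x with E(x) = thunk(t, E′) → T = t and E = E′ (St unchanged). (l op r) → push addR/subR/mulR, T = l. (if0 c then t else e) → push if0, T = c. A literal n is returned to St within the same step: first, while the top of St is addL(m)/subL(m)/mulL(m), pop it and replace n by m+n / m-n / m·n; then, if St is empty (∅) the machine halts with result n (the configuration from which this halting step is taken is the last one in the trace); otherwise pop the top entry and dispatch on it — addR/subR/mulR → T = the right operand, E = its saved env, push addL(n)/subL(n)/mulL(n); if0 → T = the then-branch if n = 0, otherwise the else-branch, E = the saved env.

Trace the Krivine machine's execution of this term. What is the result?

t=0: ⟨T=(let w = (((λq. q) 4) - (4 + 3)) in ((λy. (let p = w in 6)) (let y = w in w))); E=∅; St=∅⟩
t=1: ⟨T=((λy. (let p = w in 6)) (let y = w in w)); E={w↦thunk((((λq. q) 4) - (4 + 3)), ∅)}; St=∅⟩
t=2: ⟨T=(λy. (let p = w in 6)); E={w↦thunk((((λq. q) 4) - (4 + 3)), ∅)}; St=[thunk]⟩
t=3: ⟨T=(let p = w in 6); E={y↦thunk((let y = w in w), {w↦thunk((((λq. q) 4) - (4 + 3)), ∅)}), w↦thunk((((λq. q) 4) - (4 + 3)), ∅)}; St=∅⟩
t=4: ⟨T=6; E={p↦thunk(w, {y↦thunk((let y = w in w), {w↦thunk((((λq. q) 4) - (4 + 3)), ∅)}), w↦thunk((((λq. q) 4) - (4 + 3)), ∅)}), y↦thunk((let y = w in w), {w↦thunk((((λq. q) 4) - (4 + 3)), ∅)}), w↦thunk((((λq. q) 4) - (4 + 3)), ∅)}; St=∅⟩
→ final value 6

Answer: 6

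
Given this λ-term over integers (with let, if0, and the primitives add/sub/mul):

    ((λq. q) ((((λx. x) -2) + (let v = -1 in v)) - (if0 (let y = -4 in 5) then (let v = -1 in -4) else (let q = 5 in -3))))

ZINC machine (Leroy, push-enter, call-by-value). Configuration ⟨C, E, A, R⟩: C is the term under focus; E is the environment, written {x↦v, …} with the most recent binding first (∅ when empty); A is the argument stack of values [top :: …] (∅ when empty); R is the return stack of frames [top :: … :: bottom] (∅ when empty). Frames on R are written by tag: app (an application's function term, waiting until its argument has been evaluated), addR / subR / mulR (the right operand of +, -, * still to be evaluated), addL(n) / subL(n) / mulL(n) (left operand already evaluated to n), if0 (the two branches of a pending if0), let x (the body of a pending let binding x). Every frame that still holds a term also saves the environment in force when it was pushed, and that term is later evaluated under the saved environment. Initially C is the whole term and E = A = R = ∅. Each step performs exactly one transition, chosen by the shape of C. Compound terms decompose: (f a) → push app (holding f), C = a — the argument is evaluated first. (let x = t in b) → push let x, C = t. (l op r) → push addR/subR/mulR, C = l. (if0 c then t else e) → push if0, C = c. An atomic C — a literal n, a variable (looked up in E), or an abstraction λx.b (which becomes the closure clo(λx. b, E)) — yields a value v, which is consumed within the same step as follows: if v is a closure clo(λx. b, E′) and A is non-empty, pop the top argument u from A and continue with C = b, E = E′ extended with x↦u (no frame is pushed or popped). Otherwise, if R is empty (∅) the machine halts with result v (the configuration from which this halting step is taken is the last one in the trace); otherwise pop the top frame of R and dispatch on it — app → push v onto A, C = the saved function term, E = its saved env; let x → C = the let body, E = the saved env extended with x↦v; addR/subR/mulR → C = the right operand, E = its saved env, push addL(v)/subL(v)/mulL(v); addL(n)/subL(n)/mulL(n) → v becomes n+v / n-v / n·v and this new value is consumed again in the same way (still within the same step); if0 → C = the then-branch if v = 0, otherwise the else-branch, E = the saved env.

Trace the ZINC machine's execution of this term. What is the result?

Answer: 0

Derivation:
step 0: ⟨C=((λq. q) ((((λx. x) -2) + (let v = -1 in v)) - (if0 (let y = -4 in 5) then (let v = -1 in -4) else (let q = 5 in -3)))); E=∅; A=∅; R=∅⟩
step 1: ⟨C=((((λx. x) -2) + (let v = -1 in v)) - (if0 (let y = -4 in 5) then (let v = -1 in -4) else (let q = 5 in -3))); E=∅; A=∅; R=[app]⟩
step 2: ⟨C=(((λx. x) -2) + (let v = -1 in v)); E=∅; A=∅; R=[subR :: app]⟩
step 3: ⟨C=((λx. x) -2); E=∅; A=∅; R=[addR :: subR :: app]⟩
step 4: ⟨C=-2; E=∅; A=∅; R=[app :: addR :: subR :: app]⟩
step 5: ⟨C=(λx. x); E=∅; A=[-2]; R=[addR :: subR :: app]⟩
step 6: ⟨C=x; E={x↦-2}; A=∅; R=[addR :: subR :: app]⟩
step 7: ⟨C=(let v = -1 in v); E=∅; A=∅; R=[addL(-2) :: subR :: app]⟩
step 8: ⟨C=-1; E=∅; A=∅; R=[let v :: addL(-2) :: subR :: app]⟩
step 9: ⟨C=v; E={v↦-1}; A=∅; R=[addL(-2) :: subR :: app]⟩
step 10: ⟨C=(if0 (let y = -4 in 5) then (let v = -1 in -4) else (let q = 5 in -3)); E=∅; A=∅; R=[subL(-3) :: app]⟩
step 11: ⟨C=(let y = -4 in 5); E=∅; A=∅; R=[if0 :: subL(-3) :: app]⟩
step 12: ⟨C=-4; E=∅; A=∅; R=[let y :: if0 :: subL(-3) :: app]⟩
step 13: ⟨C=5; E={y↦-4}; A=∅; R=[if0 :: subL(-3) :: app]⟩
step 14: ⟨C=(let q = 5 in -3); E=∅; A=∅; R=[subL(-3) :: app]⟩
step 15: ⟨C=5; E=∅; A=∅; R=[let q :: subL(-3) :: app]⟩
step 16: ⟨C=-3; E={q↦5}; A=∅; R=[subL(-3) :: app]⟩
step 17: ⟨C=(λq. q); E=∅; A=[0]; R=∅⟩
step 18: ⟨C=q; E={q↦0}; A=∅; R=∅⟩
→ final value 0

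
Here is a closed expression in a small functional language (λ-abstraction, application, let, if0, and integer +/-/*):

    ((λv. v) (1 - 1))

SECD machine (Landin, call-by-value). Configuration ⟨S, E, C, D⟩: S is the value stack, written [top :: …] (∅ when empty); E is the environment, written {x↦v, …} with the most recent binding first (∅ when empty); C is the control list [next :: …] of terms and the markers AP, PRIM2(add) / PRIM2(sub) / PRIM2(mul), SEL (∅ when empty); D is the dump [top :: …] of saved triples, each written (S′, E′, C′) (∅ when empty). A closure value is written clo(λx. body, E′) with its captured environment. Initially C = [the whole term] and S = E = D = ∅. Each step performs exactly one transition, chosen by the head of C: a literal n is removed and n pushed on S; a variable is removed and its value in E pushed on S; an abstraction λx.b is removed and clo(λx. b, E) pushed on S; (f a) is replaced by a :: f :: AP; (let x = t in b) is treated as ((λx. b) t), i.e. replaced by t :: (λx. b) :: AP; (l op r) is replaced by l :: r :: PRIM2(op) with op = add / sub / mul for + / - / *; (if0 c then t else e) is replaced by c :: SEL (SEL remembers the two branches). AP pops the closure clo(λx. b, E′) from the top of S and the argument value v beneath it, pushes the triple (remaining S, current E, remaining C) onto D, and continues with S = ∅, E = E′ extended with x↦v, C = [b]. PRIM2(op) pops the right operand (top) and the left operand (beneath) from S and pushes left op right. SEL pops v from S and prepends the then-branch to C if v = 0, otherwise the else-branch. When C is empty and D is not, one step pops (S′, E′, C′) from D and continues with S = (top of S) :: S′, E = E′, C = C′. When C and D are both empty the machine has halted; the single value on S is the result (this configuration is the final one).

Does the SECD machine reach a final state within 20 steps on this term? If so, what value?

Answer: 0

Machine steps:
[0] ⟨S=∅; E=∅; C=[((λv. v) (1 - 1))]; D=∅⟩
[1] ⟨S=∅; E=∅; C=[(1 - 1) :: (λv. v) :: AP]; D=∅⟩
[2] ⟨S=∅; E=∅; C=[1 :: 1 :: PRIM2(sub) :: (λv. v) :: AP]; D=∅⟩
[3] ⟨S=[1]; E=∅; C=[1 :: PRIM2(sub) :: (λv. v) :: AP]; D=∅⟩
[4] ⟨S=[1 :: 1]; E=∅; C=[PRIM2(sub) :: (λv. v) :: AP]; D=∅⟩
[5] ⟨S=[0]; E=∅; C=[(λv. v) :: AP]; D=∅⟩
[6] ⟨S=[clo(λv. v, ∅) :: 0]; E=∅; C=[AP]; D=∅⟩
[7] ⟨S=∅; E={v↦0}; C=[v]; D=[(∅, ∅, ∅)]⟩
[8] ⟨S=[0]; E={v↦0}; C=∅; D=[(∅, ∅, ∅)]⟩
[9] ⟨S=[0]; E=∅; C=∅; D=∅⟩
→ final value 0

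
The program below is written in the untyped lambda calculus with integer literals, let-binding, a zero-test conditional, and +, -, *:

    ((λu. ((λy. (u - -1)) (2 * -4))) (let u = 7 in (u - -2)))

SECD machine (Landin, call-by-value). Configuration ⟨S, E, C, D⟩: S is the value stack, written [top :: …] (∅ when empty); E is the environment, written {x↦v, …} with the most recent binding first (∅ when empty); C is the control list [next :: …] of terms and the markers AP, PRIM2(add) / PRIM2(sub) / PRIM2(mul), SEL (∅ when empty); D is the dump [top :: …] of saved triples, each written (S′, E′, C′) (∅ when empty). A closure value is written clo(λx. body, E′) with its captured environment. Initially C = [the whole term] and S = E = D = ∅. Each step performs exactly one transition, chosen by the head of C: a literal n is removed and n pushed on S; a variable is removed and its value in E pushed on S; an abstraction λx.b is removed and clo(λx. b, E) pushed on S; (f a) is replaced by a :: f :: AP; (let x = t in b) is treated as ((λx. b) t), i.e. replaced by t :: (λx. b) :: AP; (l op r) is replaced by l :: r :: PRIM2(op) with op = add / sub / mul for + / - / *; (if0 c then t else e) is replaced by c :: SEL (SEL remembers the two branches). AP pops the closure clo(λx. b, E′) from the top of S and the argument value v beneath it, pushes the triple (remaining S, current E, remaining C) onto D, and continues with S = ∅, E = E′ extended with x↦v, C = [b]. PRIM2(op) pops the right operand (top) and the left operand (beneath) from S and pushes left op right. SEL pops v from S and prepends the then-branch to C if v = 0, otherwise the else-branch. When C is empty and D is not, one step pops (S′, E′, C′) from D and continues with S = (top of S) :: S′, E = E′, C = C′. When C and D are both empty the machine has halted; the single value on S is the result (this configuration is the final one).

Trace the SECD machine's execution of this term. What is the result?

Answer: 10

Machine steps:
[0] ⟨S=∅; E=∅; C=[((λu. ((λy. (u - -1)) (2 * -4))) (let u = 7 in (u - -2)))]; D=∅⟩
[1] ⟨S=∅; E=∅; C=[(let u = 7 in (u - -2)) :: (λu. ((λy. (u - -1)) (2 * -4))) :: AP]; D=∅⟩
[2] ⟨S=∅; E=∅; C=[7 :: (λu. (u - -2)) :: AP :: (λu. ((λy. (u - -1)) (2 * -4))) :: AP]; D=∅⟩
[3] ⟨S=[7]; E=∅; C=[(λu. (u - -2)) :: AP :: (λu. ((λy. (u - -1)) (2 * -4))) :: AP]; D=∅⟩
[4] ⟨S=[clo(λu. (u - -2), ∅) :: 7]; E=∅; C=[AP :: (λu. ((λy. (u - -1)) (2 * -4))) :: AP]; D=∅⟩
[5] ⟨S=∅; E={u↦7}; C=[(u - -2)]; D=[(∅, ∅, [(λu. ((λy. (u - -1)) (2 * -4))) :: AP])]⟩
[6] ⟨S=∅; E={u↦7}; C=[u :: -2 :: PRIM2(sub)]; D=[(∅, ∅, [(λu. ((λy. (u - -1)) (2 * -4))) :: AP])]⟩
[7] ⟨S=[7]; E={u↦7}; C=[-2 :: PRIM2(sub)]; D=[(∅, ∅, [(λu. ((λy. (u - -1)) (2 * -4))) :: AP])]⟩
[8] ⟨S=[-2 :: 7]; E={u↦7}; C=[PRIM2(sub)]; D=[(∅, ∅, [(λu. ((λy. (u - -1)) (2 * -4))) :: AP])]⟩
[9] ⟨S=[9]; E={u↦7}; C=∅; D=[(∅, ∅, [(λu. ((λy. (u - -1)) (2 * -4))) :: AP])]⟩
[10] ⟨S=[9]; E=∅; C=[(λu. ((λy. (u - -1)) (2 * -4))) :: AP]; D=∅⟩
[11] ⟨S=[clo(λu. ((λy. (u - -1)) (2 * -4)), ∅) :: 9]; E=∅; C=[AP]; D=∅⟩
[12] ⟨S=∅; E={u↦9}; C=[((λy. (u - -1)) (2 * -4))]; D=[(∅, ∅, ∅)]⟩
[13] ⟨S=∅; E={u↦9}; C=[(2 * -4) :: (λy. (u - -1)) :: AP]; D=[(∅, ∅, ∅)]⟩
[14] ⟨S=∅; E={u↦9}; C=[2 :: -4 :: PRIM2(mul) :: (λy. (u - -1)) :: AP]; D=[(∅, ∅, ∅)]⟩
[15] ⟨S=[2]; E={u↦9}; C=[-4 :: PRIM2(mul) :: (λy. (u - -1)) :: AP]; D=[(∅, ∅, ∅)]⟩
[16] ⟨S=[-4 :: 2]; E={u↦9}; C=[PRIM2(mul) :: (λy. (u - -1)) :: AP]; D=[(∅, ∅, ∅)]⟩
[17] ⟨S=[-8]; E={u↦9}; C=[(λy. (u - -1)) :: AP]; D=[(∅, ∅, ∅)]⟩
[18] ⟨S=[clo(λy. (u - -1), {u↦9}) :: -8]; E={u↦9}; C=[AP]; D=[(∅, ∅, ∅)]⟩
[19] ⟨S=∅; E={y↦-8, u↦9}; C=[(u - -1)]; D=[(∅, {u↦9}, ∅) :: (∅, ∅, ∅)]⟩
[20] ⟨S=∅; E={y↦-8, u↦9}; C=[u :: -1 :: PRIM2(sub)]; D=[(∅, {u↦9}, ∅) :: (∅, ∅, ∅)]⟩
[21] ⟨S=[9]; E={y↦-8, u↦9}; C=[-1 :: PRIM2(sub)]; D=[(∅, {u↦9}, ∅) :: (∅, ∅, ∅)]⟩
[22] ⟨S=[-1 :: 9]; E={y↦-8, u↦9}; C=[PRIM2(sub)]; D=[(∅, {u↦9}, ∅) :: (∅, ∅, ∅)]⟩
[23] ⟨S=[10]; E={y↦-8, u↦9}; C=∅; D=[(∅, {u↦9}, ∅) :: (∅, ∅, ∅)]⟩
[24] ⟨S=[10]; E={u↦9}; C=∅; D=[(∅, ∅, ∅)]⟩
[25] ⟨S=[10]; E=∅; C=∅; D=∅⟩
→ final value 10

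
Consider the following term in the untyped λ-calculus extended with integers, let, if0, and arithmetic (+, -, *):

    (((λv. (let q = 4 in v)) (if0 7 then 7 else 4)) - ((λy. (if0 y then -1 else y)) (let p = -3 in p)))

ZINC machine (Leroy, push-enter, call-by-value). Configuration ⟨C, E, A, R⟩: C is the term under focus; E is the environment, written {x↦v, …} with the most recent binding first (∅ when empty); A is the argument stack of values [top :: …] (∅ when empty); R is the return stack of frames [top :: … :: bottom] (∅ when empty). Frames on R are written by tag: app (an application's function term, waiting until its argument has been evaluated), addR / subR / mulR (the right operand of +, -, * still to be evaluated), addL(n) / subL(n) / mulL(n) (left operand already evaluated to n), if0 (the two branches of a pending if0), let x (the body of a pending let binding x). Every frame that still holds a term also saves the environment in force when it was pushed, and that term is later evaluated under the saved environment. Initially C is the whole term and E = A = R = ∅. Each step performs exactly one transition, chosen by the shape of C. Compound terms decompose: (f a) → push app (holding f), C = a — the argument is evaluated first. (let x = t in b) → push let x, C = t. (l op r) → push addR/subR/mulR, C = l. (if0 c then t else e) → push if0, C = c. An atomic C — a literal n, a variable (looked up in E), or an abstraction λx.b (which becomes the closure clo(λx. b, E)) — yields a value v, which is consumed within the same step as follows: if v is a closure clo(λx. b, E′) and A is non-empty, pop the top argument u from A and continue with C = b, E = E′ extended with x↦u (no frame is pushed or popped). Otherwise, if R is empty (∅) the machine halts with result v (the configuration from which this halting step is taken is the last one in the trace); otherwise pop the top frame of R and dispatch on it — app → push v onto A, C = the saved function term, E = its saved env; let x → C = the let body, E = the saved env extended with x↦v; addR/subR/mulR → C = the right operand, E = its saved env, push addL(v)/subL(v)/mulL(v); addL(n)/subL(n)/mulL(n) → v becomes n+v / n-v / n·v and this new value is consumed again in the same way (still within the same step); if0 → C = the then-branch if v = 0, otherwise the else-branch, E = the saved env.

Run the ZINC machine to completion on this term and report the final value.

Answer: 7

Machine steps:
0. [C=(((λv. (let q = 4 in v)) (if0 7 then 7 else 4)) - ((λy. (if0 y then -1 else y)) (let p = -3 in p))) | E=∅ | A=∅ | R=∅]
1. [C=((λv. (let q = 4 in v)) (if0 7 then 7 else 4)) | E=∅ | A=∅ | R=[subR]]
2. [C=(if0 7 then 7 else 4) | E=∅ | A=∅ | R=[app :: subR]]
3. [C=7 | E=∅ | A=∅ | R=[if0 :: app :: subR]]
4. [C=4 | E=∅ | A=∅ | R=[app :: subR]]
5. [C=(λv. (let q = 4 in v)) | E=∅ | A=[4] | R=[subR]]
6. [C=(let q = 4 in v) | E={v↦4} | A=∅ | R=[subR]]
7. [C=4 | E={v↦4} | A=∅ | R=[let q :: subR]]
8. [C=v | E={q↦4, v↦4} | A=∅ | R=[subR]]
9. [C=((λy. (if0 y then -1 else y)) (let p = -3 in p)) | E=∅ | A=∅ | R=[subL(4)]]
10. [C=(let p = -3 in p) | E=∅ | A=∅ | R=[app :: subL(4)]]
11. [C=-3 | E=∅ | A=∅ | R=[let p :: app :: subL(4)]]
12. [C=p | E={p↦-3} | A=∅ | R=[app :: subL(4)]]
13. [C=(λy. (if0 y then -1 else y)) | E=∅ | A=[-3] | R=[subL(4)]]
14. [C=(if0 y then -1 else y) | E={y↦-3} | A=∅ | R=[subL(4)]]
15. [C=y | E={y↦-3} | A=∅ | R=[if0 :: subL(4)]]
16. [C=y | E={y↦-3} | A=∅ | R=[subL(4)]]
→ final value 7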